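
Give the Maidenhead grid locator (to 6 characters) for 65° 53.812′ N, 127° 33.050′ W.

CP65fv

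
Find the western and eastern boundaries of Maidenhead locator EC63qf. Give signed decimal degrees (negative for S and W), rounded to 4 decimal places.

Field E=4, C=2: +4·20° lon, +2·10° lat → SW at lon -100°, lat -70°.
Square 6, 3: +6·2° lon, +3·1° lat → SW at lon -88°, lat -67°.
Subsquare q=16, f=5: +16·0.0833333° lon, +5·0.0416667° lat → SW at lon -86.6667°, lat -66.7917°.
Cell spans 0.0833333° lon × 0.0416667° lat.
west -86.6667, east -86.5833.

-86.6667, -86.5833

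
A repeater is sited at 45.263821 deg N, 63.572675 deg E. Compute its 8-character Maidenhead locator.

MN15sg83

Add 180° to longitude and 90° to latitude: 243.57268, 135.26382.
Field (20°×10°, letters A–R): lon ⌊243.57268/20⌋ = 12 → M; lat ⌊135.26382/10⌋ = 13 → N.
Square (2°×1°, digits 0–9): lon ⌊3.57268/2⌋ = 1; lat ⌊5.26382/1⌋ = 5.
Subsquare (5′×2.5′, letters a–x): lon ⌊1.57268/0.0833333⌋ = 18 → s; lat ⌊0.26382/0.0416667⌋ = 6 → g.
Extended square (30″×15″, digits 0–9): lon ⌊0.07268/0.00833333⌋ = 8; lat ⌊0.01382/0.00416667⌋ = 3.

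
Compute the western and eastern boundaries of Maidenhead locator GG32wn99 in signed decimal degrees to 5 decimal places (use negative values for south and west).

-52.09167, -52.08333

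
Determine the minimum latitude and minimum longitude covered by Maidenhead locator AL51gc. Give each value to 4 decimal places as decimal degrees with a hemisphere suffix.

21.0833° N, 169.5000° W

Field A=0, L=11: +0·20° lon, +11·10° lat → SW at lon -180°, lat 20°.
Square 5, 1: +5·2° lon, +1·1° lat → SW at lon -170°, lat 21°.
Subsquare g=6, c=2: +6·0.0833333° lon, +2·0.0416667° lat → SW at lon -169.5°, lat 21.0833°.
latitude 21.0833° N, longitude 169.5000° W.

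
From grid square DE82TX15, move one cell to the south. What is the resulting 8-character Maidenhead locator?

DE82tx14

Latitude extended square 5; −1 → 4.
The longitude characters are unchanged.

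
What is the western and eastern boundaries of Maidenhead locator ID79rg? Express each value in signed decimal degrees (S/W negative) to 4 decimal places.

-4.5833, -4.5000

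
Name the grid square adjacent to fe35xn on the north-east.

FE45ao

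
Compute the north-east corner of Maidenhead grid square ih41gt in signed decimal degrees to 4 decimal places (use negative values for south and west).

Field I=8, H=7: +8·20° lon, +7·10° lat → SW at lon -20°, lat -20°.
Square 4, 1: +4·2° lon, +1·1° lat → SW at lon -12°, lat -19°.
Subsquare g=6, t=19: +6·0.0833333° lon, +19·0.0416667° lat → SW at lon -11.5°, lat -18.2083°.
Cell spans 0.0833333° lon × 0.0416667° lat. NE corner is SW corner plus one full cell.
latitude -18.1667, longitude -11.4167.

-18.1667, -11.4167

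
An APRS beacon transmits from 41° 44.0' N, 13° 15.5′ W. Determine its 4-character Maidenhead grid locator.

IN31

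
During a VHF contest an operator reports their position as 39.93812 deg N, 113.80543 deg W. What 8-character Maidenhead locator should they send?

DM39cw35

Add 180° to longitude and 90° to latitude: 66.19457, 129.93812.
Field: 66.19457/20 → 3 → D, 129.93812/10 → 12 → M; chars DM.
Square: 6.19457/2 → 3, 9.93812/1 → 9; chars 39.
Subsquare: 0.19457/0.0833333 → 2 → c, 0.93812/0.0416667 → 22 → w; chars cw.
Extended square: 0.02790/0.00833333 → 3, 0.02145/0.00416667 → 5; chars 35.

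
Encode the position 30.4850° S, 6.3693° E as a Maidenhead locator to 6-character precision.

JF39em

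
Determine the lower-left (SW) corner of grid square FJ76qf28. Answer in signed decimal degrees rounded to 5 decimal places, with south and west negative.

6.24167, -64.65000

Field F=5, J=9: +5·20° lon, +9·10° lat → SW at lon -80°, lat 0°.
Square 7, 6: +7·2° lon, +6·1° lat → SW at lon -66°, lat 6°.
Subsquare q=16, f=5: +16·0.0833333° lon, +5·0.0416667° lat → SW at lon -64.6667°, lat 6.20833°.
Extended square 2, 8: +2·0.00833333° lon, +8·0.00416667° lat → SW at lon -64.65°, lat 6.24167°.
latitude 6.24167, longitude -64.65000.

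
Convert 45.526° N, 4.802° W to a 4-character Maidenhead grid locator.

IN75

Shift to the Maidenhead origin (180°W, 90°S): lon 175.20, lat 135.53.
Field (20°×10°, letters A–R): lon ⌊175.20/20⌋ = 8 → I; lat ⌊135.53/10⌋ = 13 → N.
Square (2°×1°, digits 0–9): lon ⌊15.20/2⌋ = 7; lat ⌊5.53/1⌋ = 5.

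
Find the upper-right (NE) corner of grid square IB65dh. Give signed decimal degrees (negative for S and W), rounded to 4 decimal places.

-74.6667, -7.6667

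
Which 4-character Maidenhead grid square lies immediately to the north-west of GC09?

FD90

Longitude square 0; −1 → -1, wraps to 9, carry into field.
Longitude field G = 6; −1 → 5 = F.
Latitude square 9; +1 → 10, wraps to 0, carry into field.
Latitude field C = 2; +1 → 3 = D.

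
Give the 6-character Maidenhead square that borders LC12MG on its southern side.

LC12mf

Latitude subsquare g = 6; −1 → 5 = f.
The longitude characters are unchanged.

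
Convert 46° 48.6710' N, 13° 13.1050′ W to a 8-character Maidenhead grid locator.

IN36jt34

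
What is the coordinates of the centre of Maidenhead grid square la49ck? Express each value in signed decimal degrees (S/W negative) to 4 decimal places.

-80.5625, 48.2083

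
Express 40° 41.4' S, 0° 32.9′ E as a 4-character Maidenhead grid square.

Add 180° to longitude and 90° to latitude: 180.55, 49.31.
Field (20°×10°, letters A–R): 180.55/20 → 9 → J, 49.31/10 → 4 → E; chars JE.
Square (2°×1°, digits 0–9): 0.55/2 → 0, 9.31/1 → 9; chars 09.

JE09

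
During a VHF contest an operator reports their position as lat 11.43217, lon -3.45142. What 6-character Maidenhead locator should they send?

IK81gk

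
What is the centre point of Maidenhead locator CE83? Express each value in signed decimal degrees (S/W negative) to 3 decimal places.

Field C=2, E=4: +2·20° lon, +4·10° lat → SW at lon -140°, lat -50°.
Square 8, 3: +8·2° lon, +3·1° lat → SW at lon -124°, lat -47°.
Cell spans 2° lon × 1° lat. Centre is SW corner plus half of each.
latitude -46.500, longitude -123.000.

-46.500, -123.000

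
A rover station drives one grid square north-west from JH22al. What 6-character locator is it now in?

JH12xm

Longitude subsquare a = 0; −1 → -1, wraps to 23 = x, carry into square.
Longitude square 2; −1 → 1.
Latitude subsquare l = 11; +1 → 12 = m.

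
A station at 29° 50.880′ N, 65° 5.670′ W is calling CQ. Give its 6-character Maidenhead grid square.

FL79ku

Shift to the Maidenhead origin (180°W, 90°S): lon 114.9055, lat 119.8480.
Field (20°×10°, letters A–R): lon ⌊114.9055/20⌋ = 5 → F; lat ⌊119.8480/10⌋ = 11 → L.
Square (2°×1°, digits 0–9): lon ⌊14.9055/2⌋ = 7; lat ⌊9.8480/1⌋ = 9.
Subsquare (5′×2.5′, letters a–x): lon ⌊0.9055/0.0833333⌋ = 10 → k; lat ⌊0.8480/0.0416667⌋ = 20 → u.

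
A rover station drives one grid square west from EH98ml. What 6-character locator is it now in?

Longitude subsquare m = 12; −1 → 11 = l.
The latitude characters are unchanged.

EH98ll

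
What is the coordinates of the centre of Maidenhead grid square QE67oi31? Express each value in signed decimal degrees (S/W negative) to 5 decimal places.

-42.66042, 153.19583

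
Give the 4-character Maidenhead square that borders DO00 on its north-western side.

CO91

Longitude square 0; −1 → -1, wraps to 9, carry into field.
Longitude field D = 3; −1 → 2 = C.
Latitude square 0; +1 → 1.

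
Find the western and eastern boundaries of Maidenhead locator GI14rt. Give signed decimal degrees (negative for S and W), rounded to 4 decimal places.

-56.5833, -56.5000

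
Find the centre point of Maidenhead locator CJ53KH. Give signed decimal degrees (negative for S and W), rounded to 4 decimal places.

3.3125, -129.1250

Field C=2, J=9: +2·20° lon, +9·10° lat → SW at lon -140°, lat 0°.
Square 5, 3: +5·2° lon, +3·1° lat → SW at lon -130°, lat 3°.
Subsquare k=10, h=7: +10·0.0833333° lon, +7·0.0416667° lat → SW at lon -129.167°, lat 3.29167°.
Cell spans 0.0833333° lon × 0.0416667° lat. Centre is SW corner plus half of each.
latitude 3.3125, longitude -129.1250.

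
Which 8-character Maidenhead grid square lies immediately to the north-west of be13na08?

Longitude extended square 0; −1 → -1, wraps to 9, carry into subsquare.
Longitude subsquare n = 13; −1 → 12 = m.
Latitude extended square 8; +1 → 9.

BE13ma99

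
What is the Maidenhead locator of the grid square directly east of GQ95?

HQ05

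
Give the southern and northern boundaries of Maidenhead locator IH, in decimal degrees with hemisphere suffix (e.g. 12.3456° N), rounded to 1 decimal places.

Field I=8, H=7: +8·20° lon, +7·10° lat → SW at lon -20°, lat -20°.
Cell spans 20° lon × 10° lat.
south 20.0° S, north 10.0° S.

20.0° S, 10.0° S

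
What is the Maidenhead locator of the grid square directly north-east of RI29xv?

RI39aw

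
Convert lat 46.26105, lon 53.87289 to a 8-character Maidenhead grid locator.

LN66wg42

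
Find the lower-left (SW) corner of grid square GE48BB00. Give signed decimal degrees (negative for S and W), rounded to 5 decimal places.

Field G=6, E=4: +6·20° lon, +4·10° lat → SW at lon -60°, lat -50°.
Square 4, 8: +4·2° lon, +8·1° lat → SW at lon -52°, lat -42°.
Subsquare b=1, b=1: +1·0.0833333° lon, +1·0.0416667° lat → SW at lon -51.9167°, lat -41.9583°.
Extended square 0, 0: +0·0.00833333° lon, +0·0.00416667° lat → SW at lon -51.9167°, lat -41.9583°.
latitude -41.95833, longitude -51.91667.

-41.95833, -51.91667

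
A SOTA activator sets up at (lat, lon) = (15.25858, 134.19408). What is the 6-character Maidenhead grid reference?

PK75cg

Offset from 180°W / 90°S: lon 314.1941°, lat 105.2586°.
Field: 314.1941/20 → 15 → P, 105.2586/10 → 10 → K; chars PK.
Square: 14.1941/2 → 7, 5.2586/1 → 5; chars 75.
Subsquare: 0.1941/0.0833333 → 2 → c, 0.2586/0.0416667 → 6 → g; chars cg.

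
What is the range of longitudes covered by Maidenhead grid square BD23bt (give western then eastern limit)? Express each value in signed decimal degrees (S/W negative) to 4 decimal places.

-155.9167, -155.8333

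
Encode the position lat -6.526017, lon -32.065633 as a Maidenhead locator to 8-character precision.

Add 180° to longitude and 90° to latitude: 147.93437, 83.47398.
Field (20°×10°, letters A–R): lon ⌊147.93437/20⌋ = 7 → H; lat ⌊83.47398/10⌋ = 8 → I.
Square (2°×1°, digits 0–9): lon ⌊7.93437/2⌋ = 3; lat ⌊3.47398/1⌋ = 3.
Subsquare (5′×2.5′, letters a–x): lon ⌊1.93437/0.0833333⌋ = 23 → x; lat ⌊0.47398/0.0416667⌋ = 11 → l.
Extended square (30″×15″, digits 0–9): lon ⌊0.01770/0.00833333⌋ = 2; lat ⌊0.01565/0.00416667⌋ = 3.

HI33xl23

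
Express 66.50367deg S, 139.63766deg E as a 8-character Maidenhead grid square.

Shift to the Maidenhead origin (180°W, 90°S): lon 319.63766, lat 23.49633.
Field: lon ⌊319.63766/20⌋ = 15 → P; lat ⌊23.49633/10⌋ = 2 → C.
Square: lon ⌊19.63766/2⌋ = 9; lat ⌊3.49633/1⌋ = 3.
Subsquare: lon ⌊1.63766/0.0833333⌋ = 19 → t; lat ⌊0.49633/0.0416667⌋ = 11 → l.
Extended square: lon ⌊0.05433/0.00833333⌋ = 6; lat ⌊0.03800/0.00416667⌋ = 9.

PC93tl69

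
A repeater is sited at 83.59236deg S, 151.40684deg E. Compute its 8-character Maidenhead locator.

QA56qj87

Shift to the Maidenhead origin (180°W, 90°S): lon 331.40684, lat 6.40764.
Field: lon ⌊331.40684/20⌋ = 16 → Q; lat ⌊6.40764/10⌋ = 0 → A.
Square: lon ⌊11.40684/2⌋ = 5; lat ⌊6.40764/1⌋ = 6.
Subsquare: lon ⌊1.40684/0.0833333⌋ = 16 → q; lat ⌊0.40764/0.0416667⌋ = 9 → j.
Extended square: lon ⌊0.07351/0.00833333⌋ = 8; lat ⌊0.03264/0.00416667⌋ = 7.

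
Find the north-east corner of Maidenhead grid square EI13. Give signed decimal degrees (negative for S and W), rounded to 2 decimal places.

Field E=4, I=8: +4·20° lon, +8·10° lat → SW at lon -100°, lat -10°.
Square 1, 3: +1·2° lon, +3·1° lat → SW at lon -98°, lat -7°.
Cell spans 2° lon × 1° lat. NE corner is SW corner plus one full cell.
latitude -6.00, longitude -96.00.

-6.00, -96.00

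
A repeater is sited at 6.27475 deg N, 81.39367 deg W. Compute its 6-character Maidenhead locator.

EJ96hg

Add 180° to longitude and 90° to latitude: 98.6063, 96.2747.
Field: lon ⌊98.6063/20⌋ = 4 → E; lat ⌊96.2747/10⌋ = 9 → J.
Square: lon ⌊18.6063/2⌋ = 9; lat ⌊6.2747/1⌋ = 6.
Subsquare: lon ⌊0.6063/0.0833333⌋ = 7 → h; lat ⌊0.2747/0.0416667⌋ = 6 → g.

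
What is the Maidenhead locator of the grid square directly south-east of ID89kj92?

ID89lj01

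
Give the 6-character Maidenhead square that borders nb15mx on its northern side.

NB16ma

Latitude subsquare x = 23; +1 → 24, wraps to 0 = a, carry into square.
Latitude square 5; +1 → 6.
The longitude characters are unchanged.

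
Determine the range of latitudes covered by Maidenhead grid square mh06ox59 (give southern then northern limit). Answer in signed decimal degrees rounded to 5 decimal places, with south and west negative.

-13.00417, -13.00000

Field M=12, H=7: +12·20° lon, +7·10° lat → SW at lon 60°, lat -20°.
Square 0, 6: +0·2° lon, +6·1° lat → SW at lon 60°, lat -14°.
Subsquare o=14, x=23: +14·0.0833333° lon, +23·0.0416667° lat → SW at lon 61.1667°, lat -13.0417°.
Extended square 5, 9: +5·0.00833333° lon, +9·0.00416667° lat → SW at lon 61.2083°, lat -13.0042°.
Cell spans 0.00833333° lon × 0.00416667° lat.
south -13.00417, north -13.00000.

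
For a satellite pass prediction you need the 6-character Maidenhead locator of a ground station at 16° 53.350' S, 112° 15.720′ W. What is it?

DH33uc

Shift to the Maidenhead origin (180°W, 90°S): lon 67.7380, lat 73.1108.
Field: 67.7380/20 → 3 → D, 73.1108/10 → 7 → H; chars DH.
Square: 7.7380/2 → 3, 3.1108/1 → 3; chars 33.
Subsquare: 1.7380/0.0833333 → 20 → u, 0.1108/0.0416667 → 2 → c; chars uc.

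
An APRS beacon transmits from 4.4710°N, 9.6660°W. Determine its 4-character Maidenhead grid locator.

IJ54

Add 180° to longitude and 90° to latitude: 170.33, 94.47.
Field: lon ⌊170.33/20⌋ = 8 → I; lat ⌊94.47/10⌋ = 9 → J.
Square: lon ⌊10.33/2⌋ = 5; lat ⌊4.47/1⌋ = 4.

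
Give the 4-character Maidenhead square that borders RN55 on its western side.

RN45

Longitude square 5; −1 → 4.
The latitude characters are unchanged.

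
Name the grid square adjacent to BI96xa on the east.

Longitude subsquare x = 23; +1 → 24, wraps to 0 = a, carry into square.
Longitude square 9; +1 → 10, wraps to 0, carry into field.
Longitude field B = 1; +1 → 2 = C.
The latitude characters are unchanged.

CI06aa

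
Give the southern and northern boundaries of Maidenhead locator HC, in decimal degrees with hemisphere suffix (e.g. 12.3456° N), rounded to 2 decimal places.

70.00° S, 60.00° S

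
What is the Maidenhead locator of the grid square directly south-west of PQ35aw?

Longitude subsquare a = 0; −1 → -1, wraps to 23 = x, carry into square.
Longitude square 3; −1 → 2.
Latitude subsquare w = 22; −1 → 21 = v.

PQ25xv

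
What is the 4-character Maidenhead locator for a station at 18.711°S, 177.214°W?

Shift to the Maidenhead origin (180°W, 90°S): lon 2.79, lat 71.29.
Field: lon ⌊2.79/20⌋ = 0 → A; lat ⌊71.29/10⌋ = 7 → H.
Square: lon ⌊2.79/2⌋ = 1; lat ⌊1.29/1⌋ = 1.

AH11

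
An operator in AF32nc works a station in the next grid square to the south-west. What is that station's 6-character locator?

Longitude subsquare n = 13; −1 → 12 = m.
Latitude subsquare c = 2; −1 → 1 = b.

AF32mb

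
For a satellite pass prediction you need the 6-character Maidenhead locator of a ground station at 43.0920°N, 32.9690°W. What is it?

Shift to the Maidenhead origin (180°W, 90°S): lon 147.0310, lat 133.0920.
Field: 147.0310/20 → 7 → H, 133.0920/10 → 13 → N; chars HN.
Square: 7.0310/2 → 3, 3.0920/1 → 3; chars 33.
Subsquare: 1.0310/0.0833333 → 12 → m, 0.0920/0.0416667 → 2 → c; chars mc.

HN33mc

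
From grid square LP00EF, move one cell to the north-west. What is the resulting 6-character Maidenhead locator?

Longitude subsquare e = 4; −1 → 3 = d.
Latitude subsquare f = 5; +1 → 6 = g.

LP00dg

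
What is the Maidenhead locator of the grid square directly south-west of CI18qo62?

Longitude extended square 6; −1 → 5.
Latitude extended square 2; −1 → 1.

CI18qo51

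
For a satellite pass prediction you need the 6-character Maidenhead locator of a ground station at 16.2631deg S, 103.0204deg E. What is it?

Shift to the Maidenhead origin (180°W, 90°S): lon 283.0204, lat 73.7369.
Field: 283.0204/20 → 14 → O, 73.7369/10 → 7 → H; chars OH.
Square: 3.0204/2 → 1, 3.7369/1 → 3; chars 13.
Subsquare: 1.0204/0.0833333 → 12 → m, 0.7369/0.0416667 → 17 → r; chars mr.

OH13mr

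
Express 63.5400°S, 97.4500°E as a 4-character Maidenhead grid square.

Offset from 180°W / 90°S: lon 277.45°, lat 26.46°.
Field: 277.45/20 → 13 → N, 26.46/10 → 2 → C; chars NC.
Square: 17.45/2 → 8, 6.46/1 → 6; chars 86.

NC86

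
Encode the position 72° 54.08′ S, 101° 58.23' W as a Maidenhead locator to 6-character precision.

DB97ac

Offset from 180°W / 90°S: lon 78.0295°, lat 17.0987°.
Field (20°×10°, letters A–R): 78.0295/20 → 3 → D, 17.0987/10 → 1 → B; chars DB.
Square (2°×1°, digits 0–9): 18.0295/2 → 9, 7.0987/1 → 7; chars 97.
Subsquare (5′×2.5′, letters a–x): 0.0295/0.0833333 → 0 → a, 0.0987/0.0416667 → 2 → c; chars ac.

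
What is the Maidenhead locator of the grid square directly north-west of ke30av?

KE20xw

Longitude subsquare a = 0; −1 → -1, wraps to 23 = x, carry into square.
Longitude square 3; −1 → 2.
Latitude subsquare v = 21; +1 → 22 = w.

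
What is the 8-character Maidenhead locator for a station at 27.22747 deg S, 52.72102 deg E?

Shift to the Maidenhead origin (180°W, 90°S): lon 232.72102, lat 62.77253.
Field: 232.72102/20 → 11 → L, 62.77253/10 → 6 → G; chars LG.
Square: 12.72102/2 → 6, 2.77253/1 → 2; chars 62.
Subsquare: 0.72102/0.0833333 → 8 → i, 0.77253/0.0416667 → 18 → s; chars is.
Extended square: 0.05435/0.00833333 → 6, 0.02253/0.00416667 → 5; chars 65.

LG62is65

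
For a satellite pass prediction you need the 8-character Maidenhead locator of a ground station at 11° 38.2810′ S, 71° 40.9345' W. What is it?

FH48di86

Offset from 180°W / 90°S: lon 108.31776°, lat 78.36198°.
Field: 108.31776/20 → 5 → F, 78.36198/10 → 7 → H; chars FH.
Square: 8.31776/2 → 4, 8.36198/1 → 8; chars 48.
Subsquare: 0.31776/0.0833333 → 3 → d, 0.36198/0.0416667 → 8 → i; chars di.
Extended square: 0.06776/0.00833333 → 8, 0.02865/0.00416667 → 6; chars 86.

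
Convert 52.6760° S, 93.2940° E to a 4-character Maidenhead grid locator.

ND67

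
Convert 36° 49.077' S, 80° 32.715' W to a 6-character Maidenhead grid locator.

EF93re

Shift to the Maidenhead origin (180°W, 90°S): lon 99.4548, lat 53.1820.
Field: 99.4548/20 → 4 → E, 53.1820/10 → 5 → F; chars EF.
Square: 19.4548/2 → 9, 3.1820/1 → 3; chars 93.
Subsquare: 1.4548/0.0833333 → 17 → r, 0.1820/0.0416667 → 4 → e; chars re.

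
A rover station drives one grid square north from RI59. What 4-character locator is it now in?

RJ50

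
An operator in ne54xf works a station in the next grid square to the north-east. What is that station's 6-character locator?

NE64ag

Longitude subsquare x = 23; +1 → 24, wraps to 0 = a, carry into square.
Longitude square 5; +1 → 6.
Latitude subsquare f = 5; +1 → 6 = g.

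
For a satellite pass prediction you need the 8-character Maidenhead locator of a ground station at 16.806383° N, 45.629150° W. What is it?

Shift to the Maidenhead origin (180°W, 90°S): lon 134.37085, lat 106.80638.
Field: 134.37085/20 → 6 → G, 106.80638/10 → 10 → K; chars GK.
Square: 14.37085/2 → 7, 6.80638/1 → 6; chars 76.
Subsquare: 0.37085/0.0833333 → 4 → e, 0.80638/0.0416667 → 19 → t; chars et.
Extended square: 0.03752/0.00833333 → 4, 0.01472/0.00416667 → 3; chars 43.

GK76et43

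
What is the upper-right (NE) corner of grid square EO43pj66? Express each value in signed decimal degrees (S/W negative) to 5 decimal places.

53.40417, -90.69167

Field E=4, O=14: +4·20° lon, +14·10° lat → SW at lon -100°, lat 50°.
Square 4, 3: +4·2° lon, +3·1° lat → SW at lon -92°, lat 53°.
Subsquare p=15, j=9: +15·0.0833333° lon, +9·0.0416667° lat → SW at lon -90.75°, lat 53.375°.
Extended square 6, 6: +6·0.00833333° lon, +6·0.00416667° lat → SW at lon -90.7°, lat 53.4°.
Cell spans 0.00833333° lon × 0.00416667° lat. NE corner is SW corner plus one full cell.
latitude 53.40417, longitude -90.69167.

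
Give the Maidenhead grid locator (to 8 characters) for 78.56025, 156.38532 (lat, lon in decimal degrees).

QQ88en64

Shift to the Maidenhead origin (180°W, 90°S): lon 336.38532, lat 168.56025.
Field: lon ⌊336.38532/20⌋ = 16 → Q; lat ⌊168.56025/10⌋ = 16 → Q.
Square: lon ⌊16.38532/2⌋ = 8; lat ⌊8.56025/1⌋ = 8.
Subsquare: lon ⌊0.38532/0.0833333⌋ = 4 → e; lat ⌊0.56025/0.0416667⌋ = 13 → n.
Extended square: lon ⌊0.05199/0.00833333⌋ = 6; lat ⌊0.01858/0.00416667⌋ = 4.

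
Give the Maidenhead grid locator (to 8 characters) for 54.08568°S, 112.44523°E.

OD65fv39

Add 180° to longitude and 90° to latitude: 292.44523, 35.91432.
Field (20°×10°, letters A–R): lon ⌊292.44523/20⌋ = 14 → O; lat ⌊35.91432/10⌋ = 3 → D.
Square (2°×1°, digits 0–9): lon ⌊12.44523/2⌋ = 6; lat ⌊5.91432/1⌋ = 5.
Subsquare (5′×2.5′, letters a–x): lon ⌊0.44523/0.0833333⌋ = 5 → f; lat ⌊0.91432/0.0416667⌋ = 21 → v.
Extended square (30″×15″, digits 0–9): lon ⌊0.02856/0.00833333⌋ = 3; lat ⌊0.03932/0.00416667⌋ = 9.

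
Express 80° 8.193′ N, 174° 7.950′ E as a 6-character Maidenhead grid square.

RR70bd

Shift to the Maidenhead origin (180°W, 90°S): lon 354.1325, lat 170.1365.
Field: 354.1325/20 → 17 → R, 170.1365/10 → 17 → R; chars RR.
Square: 14.1325/2 → 7, 0.1365/1 → 0; chars 70.
Subsquare: 0.1325/0.0833333 → 1 → b, 0.1365/0.0416667 → 3 → d; chars bd.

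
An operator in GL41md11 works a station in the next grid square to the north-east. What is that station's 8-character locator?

GL41md22

Longitude extended square 1; +1 → 2.
Latitude extended square 1; +1 → 2.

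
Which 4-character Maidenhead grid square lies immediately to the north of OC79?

OD70

Latitude square 9; +1 → 10, wraps to 0, carry into field.
Latitude field C = 2; +1 → 3 = D.
The longitude characters are unchanged.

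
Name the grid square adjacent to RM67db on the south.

RM67da

Latitude subsquare b = 1; −1 → 0 = a.
The longitude characters are unchanged.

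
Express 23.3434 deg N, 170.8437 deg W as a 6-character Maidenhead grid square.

AL43ni

Shift to the Maidenhead origin (180°W, 90°S): lon 9.1563, lat 113.3434.
Field: 9.1563/20 → 0 → A, 113.3434/10 → 11 → L; chars AL.
Square: 9.1563/2 → 4, 3.3434/1 → 3; chars 43.
Subsquare: 1.1563/0.0833333 → 13 → n, 0.3434/0.0416667 → 8 → i; chars ni.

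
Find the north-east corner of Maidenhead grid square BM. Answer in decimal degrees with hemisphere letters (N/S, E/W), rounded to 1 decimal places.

40.0° N, 140.0° W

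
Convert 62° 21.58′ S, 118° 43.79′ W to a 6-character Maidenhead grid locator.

Offset from 180°W / 90°S: lon 61.2702°, lat 27.6403°.
Field: 61.2702/20 → 3 → D, 27.6403/10 → 2 → C; chars DC.
Square: 1.2702/2 → 0, 7.6403/1 → 7; chars 07.
Subsquare: 1.2702/0.0833333 → 15 → p, 0.6403/0.0416667 → 15 → p; chars pp.

DC07pp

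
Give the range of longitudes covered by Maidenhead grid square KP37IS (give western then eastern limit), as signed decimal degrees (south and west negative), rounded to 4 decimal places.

Field K=10, P=15: +10·20° lon, +15·10° lat → SW at lon 20°, lat 60°.
Square 3, 7: +3·2° lon, +7·1° lat → SW at lon 26°, lat 67°.
Subsquare i=8, s=18: +8·0.0833333° lon, +18·0.0416667° lat → SW at lon 26.6667°, lat 67.75°.
Cell spans 0.0833333° lon × 0.0416667° lat.
west 26.6667, east 26.7500.

26.6667, 26.7500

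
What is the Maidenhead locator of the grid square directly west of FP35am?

FP25xm

Longitude subsquare a = 0; −1 → -1, wraps to 23 = x, carry into square.
Longitude square 3; −1 → 2.
The latitude characters are unchanged.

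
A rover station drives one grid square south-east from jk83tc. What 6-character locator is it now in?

JK83ub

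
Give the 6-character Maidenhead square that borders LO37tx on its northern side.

Latitude subsquare x = 23; +1 → 24, wraps to 0 = a, carry into square.
Latitude square 7; +1 → 8.
The longitude characters are unchanged.

LO38ta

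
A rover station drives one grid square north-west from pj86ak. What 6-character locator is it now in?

Longitude subsquare a = 0; −1 → -1, wraps to 23 = x, carry into square.
Longitude square 8; −1 → 7.
Latitude subsquare k = 10; +1 → 11 = l.

PJ76xl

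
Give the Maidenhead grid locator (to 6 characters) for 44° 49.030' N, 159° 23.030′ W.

Offset from 180°W / 90°S: lon 20.6162°, lat 134.8172°.
Field: 20.6162/20 → 1 → B, 134.8172/10 → 13 → N; chars BN.
Square: 0.6162/2 → 0, 4.8172/1 → 4; chars 04.
Subsquare: 0.6162/0.0833333 → 7 → h, 0.8172/0.0416667 → 19 → t; chars ht.

BN04ht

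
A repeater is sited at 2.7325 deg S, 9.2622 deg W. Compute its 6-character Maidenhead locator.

Shift to the Maidenhead origin (180°W, 90°S): lon 170.7378, lat 87.2675.
Field (20°×10°, letters A–R): lon ⌊170.7378/20⌋ = 8 → I; lat ⌊87.2675/10⌋ = 8 → I.
Square (2°×1°, digits 0–9): lon ⌊10.7378/2⌋ = 5; lat ⌊7.2675/1⌋ = 7.
Subsquare (5′×2.5′, letters a–x): lon ⌊0.7378/0.0833333⌋ = 8 → i; lat ⌊0.2675/0.0416667⌋ = 6 → g.

II57ig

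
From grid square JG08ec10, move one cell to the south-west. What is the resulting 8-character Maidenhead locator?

JG08eb09

Longitude extended square 1; −1 → 0.
Latitude extended square 0; −1 → -1, wraps to 9, carry into subsquare.
Latitude subsquare c = 2; −1 → 1 = b.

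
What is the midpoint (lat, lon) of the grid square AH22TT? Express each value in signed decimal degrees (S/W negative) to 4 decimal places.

Field A=0, H=7: +0·20° lon, +7·10° lat → SW at lon -180°, lat -20°.
Square 2, 2: +2·2° lon, +2·1° lat → SW at lon -176°, lat -18°.
Subsquare t=19, t=19: +19·0.0833333° lon, +19·0.0416667° lat → SW at lon -174.417°, lat -17.2083°.
Cell spans 0.0833333° lon × 0.0416667° lat. Centre is SW corner plus half of each.
latitude -17.1875, longitude -174.3750.

-17.1875, -174.3750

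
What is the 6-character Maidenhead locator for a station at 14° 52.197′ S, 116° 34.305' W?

Add 180° to longitude and 90° to latitude: 63.4283, 75.1300.
Field (20°×10°, letters A–R): lon ⌊63.4283/20⌋ = 3 → D; lat ⌊75.1300/10⌋ = 7 → H.
Square (2°×1°, digits 0–9): lon ⌊3.4283/2⌋ = 1; lat ⌊5.1300/1⌋ = 5.
Subsquare (5′×2.5′, letters a–x): lon ⌊1.4283/0.0833333⌋ = 17 → r; lat ⌊0.1300/0.0416667⌋ = 3 → d.

DH15rd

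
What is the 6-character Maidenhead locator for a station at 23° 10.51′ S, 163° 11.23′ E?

RG16ot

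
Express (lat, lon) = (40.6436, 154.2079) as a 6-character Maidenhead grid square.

Add 180° to longitude and 90° to latitude: 334.2079, 130.6436.
Field (20°×10°, letters A–R): lon ⌊334.2079/20⌋ = 16 → Q; lat ⌊130.6436/10⌋ = 13 → N.
Square (2°×1°, digits 0–9): lon ⌊14.2079/2⌋ = 7; lat ⌊0.6436/1⌋ = 0.
Subsquare (5′×2.5′, letters a–x): lon ⌊0.2079/0.0833333⌋ = 2 → c; lat ⌊0.6436/0.0416667⌋ = 15 → p.

QN70cp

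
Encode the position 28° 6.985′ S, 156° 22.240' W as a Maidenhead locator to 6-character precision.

BG11tv

Shift to the Maidenhead origin (180°W, 90°S): lon 23.6293, lat 61.8836.
Field: 23.6293/20 → 1 → B, 61.8836/10 → 6 → G; chars BG.
Square: 3.6293/2 → 1, 1.8836/1 → 1; chars 11.
Subsquare: 1.6293/0.0833333 → 19 → t, 0.8836/0.0416667 → 21 → v; chars tv.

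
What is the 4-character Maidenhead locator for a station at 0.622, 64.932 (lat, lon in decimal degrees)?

MJ20

Add 180° to longitude and 90° to latitude: 244.93, 90.62.
Field: 244.93/20 → 12 → M, 90.62/10 → 9 → J; chars MJ.
Square: 4.93/2 → 2, 0.62/1 → 0; chars 20.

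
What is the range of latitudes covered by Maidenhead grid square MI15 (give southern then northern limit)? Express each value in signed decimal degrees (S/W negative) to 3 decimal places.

-5.000, -4.000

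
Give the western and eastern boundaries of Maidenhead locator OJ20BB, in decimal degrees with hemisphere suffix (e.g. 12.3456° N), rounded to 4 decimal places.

Field O=14, J=9: +14·20° lon, +9·10° lat → SW at lon 100°, lat 0°.
Square 2, 0: +2·2° lon, +0·1° lat → SW at lon 104°, lat 0°.
Subsquare b=1, b=1: +1·0.0833333° lon, +1·0.0416667° lat → SW at lon 104.083°, lat 0.0416667°.
Cell spans 0.0833333° lon × 0.0416667° lat.
west 104.0833° E, east 104.1667° E.

104.0833° E, 104.1667° E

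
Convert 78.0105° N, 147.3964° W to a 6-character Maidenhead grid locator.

Shift to the Maidenhead origin (180°W, 90°S): lon 32.6036, lat 168.0105.
Field: 32.6036/20 → 1 → B, 168.0105/10 → 16 → Q; chars BQ.
Square: 12.6036/2 → 6, 8.0105/1 → 8; chars 68.
Subsquare: 0.6036/0.0833333 → 7 → h, 0.0105/0.0416667 → 0 → a; chars ha.

BQ68ha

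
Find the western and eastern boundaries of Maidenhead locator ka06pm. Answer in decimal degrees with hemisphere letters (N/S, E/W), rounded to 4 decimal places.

21.2500° E, 21.3333° E

Field K=10, A=0: +10·20° lon, +0·10° lat → SW at lon 20°, lat -90°.
Square 0, 6: +0·2° lon, +6·1° lat → SW at lon 20°, lat -84°.
Subsquare p=15, m=12: +15·0.0833333° lon, +12·0.0416667° lat → SW at lon 21.25°, lat -83.5°.
Cell spans 0.0833333° lon × 0.0416667° lat.
west 21.2500° E, east 21.3333° E.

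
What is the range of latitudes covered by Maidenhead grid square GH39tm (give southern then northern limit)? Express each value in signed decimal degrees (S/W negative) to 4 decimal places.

-10.5000, -10.4583

Field G=6, H=7: +6·20° lon, +7·10° lat → SW at lon -60°, lat -20°.
Square 3, 9: +3·2° lon, +9·1° lat → SW at lon -54°, lat -11°.
Subsquare t=19, m=12: +19·0.0833333° lon, +12·0.0416667° lat → SW at lon -52.4167°, lat -10.5°.
Cell spans 0.0833333° lon × 0.0416667° lat.
south -10.5000, north -10.4583.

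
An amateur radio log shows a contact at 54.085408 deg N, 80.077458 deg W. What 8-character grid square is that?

EO94xc00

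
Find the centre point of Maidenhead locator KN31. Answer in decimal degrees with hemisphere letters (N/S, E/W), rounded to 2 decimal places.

41.50° N, 27.00° E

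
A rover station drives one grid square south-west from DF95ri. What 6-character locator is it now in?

Longitude subsquare r = 17; −1 → 16 = q.
Latitude subsquare i = 8; −1 → 7 = h.

DF95qh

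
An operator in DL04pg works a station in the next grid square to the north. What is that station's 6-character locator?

DL04ph

Latitude subsquare g = 6; +1 → 7 = h.
The longitude characters are unchanged.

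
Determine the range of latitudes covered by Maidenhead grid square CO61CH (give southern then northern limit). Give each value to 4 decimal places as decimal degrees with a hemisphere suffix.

51.2917° N, 51.3333° N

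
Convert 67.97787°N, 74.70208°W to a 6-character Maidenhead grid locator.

FP27px

Offset from 180°W / 90°S: lon 105.2979°, lat 157.9779°.
Field: 105.2979/20 → 5 → F, 157.9779/10 → 15 → P; chars FP.
Square: 5.2979/2 → 2, 7.9779/1 → 7; chars 27.
Subsquare: 1.2979/0.0833333 → 15 → p, 0.9779/0.0416667 → 23 → x; chars px.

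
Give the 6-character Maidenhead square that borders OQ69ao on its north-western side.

Longitude subsquare a = 0; −1 → -1, wraps to 23 = x, carry into square.
Longitude square 6; −1 → 5.
Latitude subsquare o = 14; +1 → 15 = p.

OQ59xp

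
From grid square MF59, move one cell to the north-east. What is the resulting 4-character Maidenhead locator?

MG60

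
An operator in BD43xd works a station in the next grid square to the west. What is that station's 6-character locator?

Longitude subsquare x = 23; −1 → 22 = w.
The latitude characters are unchanged.

BD43wd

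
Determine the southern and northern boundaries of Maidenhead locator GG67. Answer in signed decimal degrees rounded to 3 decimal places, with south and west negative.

-23.000, -22.000

Field G=6, G=6: +6·20° lon, +6·10° lat → SW at lon -60°, lat -30°.
Square 6, 7: +6·2° lon, +7·1° lat → SW at lon -48°, lat -23°.
Cell spans 2° lon × 1° lat.
south -23.000, north -22.000.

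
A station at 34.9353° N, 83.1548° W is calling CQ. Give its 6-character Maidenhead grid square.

EM84kw

Shift to the Maidenhead origin (180°W, 90°S): lon 96.8452, lat 124.9353.
Field: lon ⌊96.8452/20⌋ = 4 → E; lat ⌊124.9353/10⌋ = 12 → M.
Square: lon ⌊16.8452/2⌋ = 8; lat ⌊4.9353/1⌋ = 4.
Subsquare: lon ⌊0.8452/0.0833333⌋ = 10 → k; lat ⌊0.9353/0.0416667⌋ = 22 → w.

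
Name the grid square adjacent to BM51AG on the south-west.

BM41xf

Longitude subsquare a = 0; −1 → -1, wraps to 23 = x, carry into square.
Longitude square 5; −1 → 4.
Latitude subsquare g = 6; −1 → 5 = f.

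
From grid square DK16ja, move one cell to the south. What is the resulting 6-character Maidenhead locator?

Latitude subsquare a = 0; −1 → -1, wraps to 23 = x, carry into square.
Latitude square 6; −1 → 5.
The longitude characters are unchanged.

DK15jx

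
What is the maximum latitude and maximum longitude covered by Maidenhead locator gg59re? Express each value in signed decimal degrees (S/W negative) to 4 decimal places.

-20.7917, -48.5000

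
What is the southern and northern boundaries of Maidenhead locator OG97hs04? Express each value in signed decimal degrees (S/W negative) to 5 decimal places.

-22.23333, -22.22917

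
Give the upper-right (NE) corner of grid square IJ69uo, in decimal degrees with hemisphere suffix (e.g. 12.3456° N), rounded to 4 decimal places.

9.6250° N, 6.2500° W

Field I=8, J=9: +8·20° lon, +9·10° lat → SW at lon -20°, lat 0°.
Square 6, 9: +6·2° lon, +9·1° lat → SW at lon -8°, lat 9°.
Subsquare u=20, o=14: +20·0.0833333° lon, +14·0.0416667° lat → SW at lon -6.33333°, lat 9.58333°.
Cell spans 0.0833333° lon × 0.0416667° lat. NE corner is SW corner plus one full cell.
latitude 9.6250° N, longitude 6.2500° W.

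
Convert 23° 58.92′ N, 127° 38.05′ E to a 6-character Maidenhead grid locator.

PL33tx

Add 180° to longitude and 90° to latitude: 307.6342, 113.9820.
Field: 307.6342/20 → 15 → P, 113.9820/10 → 11 → L; chars PL.
Square: 7.6342/2 → 3, 3.9820/1 → 3; chars 33.
Subsquare: 1.6342/0.0833333 → 19 → t, 0.9820/0.0416667 → 23 → x; chars tx.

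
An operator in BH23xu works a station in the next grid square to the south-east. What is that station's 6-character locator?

Longitude subsquare x = 23; +1 → 24, wraps to 0 = a, carry into square.
Longitude square 2; +1 → 3.
Latitude subsquare u = 20; −1 → 19 = t.

BH33at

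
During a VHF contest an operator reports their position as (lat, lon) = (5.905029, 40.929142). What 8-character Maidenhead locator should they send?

Add 180° to longitude and 90° to latitude: 220.92914, 95.90503.
Field (20°×10°, letters A–R): 220.92914/20 → 11 → L, 95.90503/10 → 9 → J; chars LJ.
Square (2°×1°, digits 0–9): 0.92914/2 → 0, 5.90503/1 → 5; chars 05.
Subsquare (5′×2.5′, letters a–x): 0.92914/0.0833333 → 11 → l, 0.90503/0.0416667 → 21 → v; chars lv.
Extended square (30″×15″, digits 0–9): 0.01248/0.00833333 → 1, 0.03003/0.00416667 → 7; chars 17.

LJ05lv17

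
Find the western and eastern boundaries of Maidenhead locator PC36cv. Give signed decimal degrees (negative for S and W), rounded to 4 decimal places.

126.1667, 126.2500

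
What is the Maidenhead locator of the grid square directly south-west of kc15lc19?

KC15lc08

Longitude extended square 1; −1 → 0.
Latitude extended square 9; −1 → 8.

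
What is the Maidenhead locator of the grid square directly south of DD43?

Latitude square 3; −1 → 2.
The longitude characters are unchanged.

DD42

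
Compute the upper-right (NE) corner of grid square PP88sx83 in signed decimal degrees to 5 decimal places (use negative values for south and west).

68.97500, 137.57500

Field P=15, P=15: +15·20° lon, +15·10° lat → SW at lon 120°, lat 60°.
Square 8, 8: +8·2° lon, +8·1° lat → SW at lon 136°, lat 68°.
Subsquare s=18, x=23: +18·0.0833333° lon, +23·0.0416667° lat → SW at lon 137.5°, lat 68.9583°.
Extended square 8, 3: +8·0.00833333° lon, +3·0.00416667° lat → SW at lon 137.567°, lat 68.9708°.
Cell spans 0.00833333° lon × 0.00416667° lat. NE corner is SW corner plus one full cell.
latitude 68.97500, longitude 137.57500.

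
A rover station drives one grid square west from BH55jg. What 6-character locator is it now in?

Longitude subsquare j = 9; −1 → 8 = i.
The latitude characters are unchanged.

BH55ig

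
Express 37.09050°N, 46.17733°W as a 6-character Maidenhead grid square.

GM67vc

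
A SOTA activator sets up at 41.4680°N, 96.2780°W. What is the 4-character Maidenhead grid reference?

EN11

Add 180° to longitude and 90° to latitude: 83.72, 131.47.
Field: lon ⌊83.72/20⌋ = 4 → E; lat ⌊131.47/10⌋ = 13 → N.
Square: lon ⌊3.72/2⌋ = 1; lat ⌊1.47/1⌋ = 1.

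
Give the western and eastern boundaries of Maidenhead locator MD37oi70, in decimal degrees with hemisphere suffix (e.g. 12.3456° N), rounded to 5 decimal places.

67.22500° E, 67.23333° E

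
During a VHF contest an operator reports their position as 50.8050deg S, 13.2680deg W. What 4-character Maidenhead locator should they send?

ID39

Shift to the Maidenhead origin (180°W, 90°S): lon 166.73, lat 39.20.
Field (20°×10°, letters A–R): lon ⌊166.73/20⌋ = 8 → I; lat ⌊39.20/10⌋ = 3 → D.
Square (2°×1°, digits 0–9): lon ⌊6.73/2⌋ = 3; lat ⌊9.20/1⌋ = 9.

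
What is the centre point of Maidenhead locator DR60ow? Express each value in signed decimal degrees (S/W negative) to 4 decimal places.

80.9375, -106.7917

Field D=3, R=17: +3·20° lon, +17·10° lat → SW at lon -120°, lat 80°.
Square 6, 0: +6·2° lon, +0·1° lat → SW at lon -108°, lat 80°.
Subsquare o=14, w=22: +14·0.0833333° lon, +22·0.0416667° lat → SW at lon -106.833°, lat 80.9167°.
Cell spans 0.0833333° lon × 0.0416667° lat. Centre is SW corner plus half of each.
latitude 80.9375, longitude -106.7917.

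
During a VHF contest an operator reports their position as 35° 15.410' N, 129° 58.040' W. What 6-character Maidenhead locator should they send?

CM55ag

Add 180° to longitude and 90° to latitude: 50.0327, 125.2568.
Field: 50.0327/20 → 2 → C, 125.2568/10 → 12 → M; chars CM.
Square: 10.0327/2 → 5, 5.2568/1 → 5; chars 55.
Subsquare: 0.0327/0.0833333 → 0 → a, 0.2568/0.0416667 → 6 → g; chars ag.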